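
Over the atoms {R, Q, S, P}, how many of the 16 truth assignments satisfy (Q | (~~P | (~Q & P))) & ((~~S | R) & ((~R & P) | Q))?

Initial set: {((Q | (~~P | (~Q & P))) & ((~~S | R) & ((~R & P) | Q)))}.
((Q | (~~P | (~Q & P))) & ((~~S | R) & ((~R & P) | Q))): α-rule — add (Q | (~~P | (~Q & P))), ((~~S | R) & ((~R & P) | Q)).
((~~S | R) & ((~R & P) | Q)): α-rule — add (~~S | R), ((~R & P) | Q).
(Q | (~~P | (~Q & P))): β-rule — branch into Q  //  (~~P | (~Q & P)).
  branch 1 (add Q):
    (~~S | R): β-rule — branch into ~~S  //  R.
      branch 1.1 (add ~~S):
        ~~S: drop double negation, giving S.
        ((~R & P) | Q): β-rule — branch into (~R & P)  //  Q.
          branch 1.1.1 (add (~R & P)):
            (~R & P): α-rule — add ~R, P.
            ○ open, literals {P=true, Q=true, R=false, S=true}.
          branch 1.1.2 (add Q):
            ○ open, literals {Q=true, S=true}.
      branch 1.2 (add R):
        ((~R & P) | Q): β-rule — branch into (~R & P)  //  Q.
          branch 1.2.1 (add (~R & P)):
            (~R & P): α-rule — add ~R, P.
            × closes — contains both R and ~R.
          branch 1.2.2 (add Q):
            ○ open, literals {Q=true, R=true}.
  branch 2 (add (~~P | (~Q & P))):
    (~~S | R): β-rule — branch into ~~S  //  R.
      branch 2.1 (add ~~S):
        ~~S: drop double negation, giving S.
        ((~R & P) | Q): β-rule — branch into (~R & P)  //  Q.
          branch 2.1.1 (add (~R & P)):
            (~R & P): α-rule — add ~R, P.
            (~~P | (~Q & P)): β-rule — branch into ~~P  //  (~Q & P).
              branch 2.1.1.1 (add ~~P):
                ~~P: drop double negation, giving P.
                ○ open, literals {P=true, R=false, S=true}.
              branch 2.1.1.2 (add (~Q & P)):
                (~Q & P): α-rule — add ~Q, P.
                ○ open, literals {P=true, Q=false, R=false, S=true}.
          branch 2.1.2 (add Q):
            (~~P | (~Q & P)): β-rule — branch into ~~P  //  (~Q & P).
              branch 2.1.2.1 (add ~~P):
                ~~P: drop double negation, giving P.
                ○ open, literals {P=true, Q=true, S=true}.
              branch 2.1.2.2 (add (~Q & P)):
                (~Q & P): α-rule — add ~Q, P.
                × closes — contains both Q and ~Q.
      branch 2.2 (add R):
        ((~R & P) | Q): β-rule — branch into (~R & P)  //  Q.
          branch 2.2.1 (add (~R & P)):
            (~R & P): α-rule — add ~R, P.
            × closes — contains both R and ~R.
          branch 2.2.2 (add Q):
            (~~P | (~Q & P)): β-rule — branch into ~~P  //  (~Q & P).
              branch 2.2.2.1 (add ~~P):
                ~~P: drop double negation, giving P.
                ○ open, literals {P=true, Q=true, R=true}.
              branch 2.2.2.2 (add (~Q & P)):
                (~Q & P): α-rule — add ~Q, P.
                × closes — contains both Q and ~Q.
4 branches closed, 7 open.
Each open branch fixes some atoms; the unmentioned ones are free. Counting distinct full assignments: branch {P=true, Q=true, R=false, S=true} (none free) contributes 1 new; branch {Q=true, S=true} (R, P) contributes 3 new; branch {Q=true, R=true} (S, P) contributes 2 new; branch {P=true, R=false, S=true} (Q) contributes 1 new; branch {P=true, Q=false, R=false, S=true} (none free) contributes 0 new; branch {P=true, Q=true, S=true} (R) contributes 0 new; branch {P=true, Q=true, R=true} (S) contributes 0 new. Total: 7.

7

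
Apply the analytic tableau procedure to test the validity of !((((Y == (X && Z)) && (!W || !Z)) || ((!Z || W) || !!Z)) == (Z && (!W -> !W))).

Not valid

Assume the negation and expand:
Initial set: {!!((((Y == (X && Z)) && (!W || !Z)) || ((!Z || W) || !!Z)) == (Z && (!W -> !W)))}.
!!((((Y == (X && Z)) && (!W || !Z)) || ((!Z || W) || !!Z)) == (Z && (!W -> !W))): β-rule — branch into (((Y == (X && Z)) && (!W || !Z)) || ((!Z || W) || !!Z)), (Z && (!W -> !W))  //  !(((Y == (X && Z)) && (!W || !Z)) || ((!Z || W) || !!Z)), !(Z && (!W -> !W)).
  branch 1 (add (((Y == (X && Z)) && (!W || !Z)) || ((!Z || W) || !!Z)), (Z && (!W -> !W))):
    (Z && (!W -> !W)): α-rule — add Z, (!W -> !W).
    (((Y == (X && Z)) && (!W || !Z)) || ((!Z || W) || !!Z)): β-rule — branch into ((Y == (X && Z)) && (!W || !Z))  //  ((!Z || W) || !!Z).
      branch 1.1 (add ((Y == (X && Z)) && (!W || !Z))):
        ((Y == (X && Z)) && (!W || !Z)): α-rule — add (Y == (X && Z)), (!W || !Z).
        (!W -> !W): β-rule — branch into !!W  //  !W.
          branch 1.1.1 (add !!W):
            (Y == (X && Z)): β-rule — branch into Y, (X && Z)  //  !Y, !(X && Z).
              branch 1.1.1.1 (add Y, (X && Z)):
                (X && Z): α-rule — add X, Z.
                (!W || !Z): β-rule — branch into !W  //  !Z.
                  branch 1.1.1.1.1 (add !W):
                    × closes — contains both W and !W.
                  branch 1.1.1.1.2 (add !Z):
                    × closes — contains both Z and !Z.
              branch 1.1.1.2 (add !Y, !(X && Z)):
                (!W || !Z): β-rule — branch into !W  //  !Z.
                  branch 1.1.1.2.1 (add !W):
                    × closes — contains both W and !W.
                  branch 1.1.1.2.2 (add !Z):
                    × closes — contains both Z and !Z.
          branch 1.1.2 (add !W):
            (Y == (X && Z)): β-rule — branch into Y, (X && Z)  //  !Y, !(X && Z).
              branch 1.1.2.1 (add Y, (X && Z)):
                (X && Z): α-rule — add X, Z.
                (!W || !Z): β-rule — branch into !W  //  !Z.
                  branch 1.1.2.1.1 (add !W):
                    ○ open, literals {W=F, X=T, Y=T, Z=T}.
                  branch 1.1.2.1.2 (add !Z):
                    × closes — contains both Z and !Z.
              branch 1.1.2.2 (add !Y, !(X && Z)):
                (!W || !Z): β-rule — branch into !W  //  !Z.
                  branch 1.1.2.2.1 (add !W):
                    !(X && Z): β-rule — branch into !X  //  !Z.
                      branch 1.1.2.2.1.1 (add !X):
                        ○ open, literals {W=F, X=F, Y=F, Z=T}.
                      branch 1.1.2.2.1.2 (add !Z):
                        × closes — contains both Z and !Z.
                  branch 1.1.2.2.2 (add !Z):
                    × closes — contains both Z and !Z.
      branch 1.2 (add ((!Z || W) || !!Z)):
        (!W -> !W): β-rule — branch into !!W  //  !W.
          branch 1.2.1 (add !!W):
            ((!Z || W) || !!Z): β-rule — branch into (!Z || W)  //  !!Z.
              branch 1.2.1.1 (add (!Z || W)):
                (!Z || W): β-rule — branch into !Z  //  W.
                  branch 1.2.1.1.1 (add !Z):
                    × closes — contains both Z and !Z.
                  branch 1.2.1.1.2 (add W):
                    ○ open, literals {W=T, Z=T}.
              branch 1.2.1.2 (add !!Z):
                !!Z: drop double negation, giving Z.
                ○ open, literals {W=T, Z=T}.
          branch 1.2.2 (add !W):
            ((!Z || W) || !!Z): β-rule — branch into (!Z || W)  //  !!Z.
              branch 1.2.2.1 (add (!Z || W)):
                (!Z || W): β-rule — branch into !Z  //  W.
                  branch 1.2.2.1.1 (add !Z):
                    × closes — contains both Z and !Z.
                  branch 1.2.2.1.2 (add W):
                    × closes — contains both W and !W.
              branch 1.2.2.2 (add !!Z):
                !!Z: drop double negation, giving Z.
                ○ open, literals {W=F, Z=T}.
  branch 2 (add !(((Y == (X && Z)) && (!W || !Z)) || ((!Z || W) || !!Z)), !(Z && (!W -> !W))):
    !(((Y == (X && Z)) && (!W || !Z)) || ((!Z || W) || !!Z)): α-rule — add !((Y == (X && Z)) && (!W || !Z)), !((!Z || W) || !!Z).
    !((!Z || W) || !!Z): α-rule — add !(!Z || W), !!!Z.
    !(!Z || W): α-rule — add !!Z, !W.
    !!!Z: drop double negation, giving !Z.
    × closes — contains both Z and !Z.
11 branches closed, 5 open.
An open branch gives a countermodel: W=F, X=T, Y=T, Z=T (unmentioned atoms arbitrary); under it the original formula is false.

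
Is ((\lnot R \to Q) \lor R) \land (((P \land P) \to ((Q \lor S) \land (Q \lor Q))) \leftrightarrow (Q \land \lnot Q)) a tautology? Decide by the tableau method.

Not valid

Assume the negation and expand:
Initial set: {\lnot (((\lnot R \to Q) \lor R) \land (((P \land P) \to ((Q \lor S) \land (Q \lor Q))) \leftrightarrow (Q \land \lnot Q)))}.
\lnot (((\lnot R \to Q) \lor R) \land (((P \land P) \to ((Q \lor S) \land (Q \lor Q))) \leftrightarrow (Q \land \lnot Q))): β-rule — branch into \lnot ((\lnot R \to Q) \lor R)  //  \lnot (((P \land P) \to ((Q \lor S) \land (Q \lor Q))) \leftrightarrow (Q \land \lnot Q)).
  branch 1 (add \lnot ((\lnot R \to Q) \lor R)):
    \lnot ((\lnot R \to Q) \lor R): α-rule — add \lnot (\lnot R \to Q), \lnot R.
    \lnot (\lnot R \to Q): α-rule — add \lnot R, \lnot Q.
    ○ open, literals {Q=false, R=false}.
  branch 2 (add \lnot (((P \land P) \to ((Q \lor S) \land (Q \lor Q))) \leftrightarrow (Q \land \lnot Q))):
    \lnot (((P \land P) \to ((Q \lor S) \land (Q \lor Q))) \leftrightarrow (Q \land \lnot Q)): β-rule — branch into ((P \land P) \to ((Q \lor S) \land (Q \lor Q))), \lnot (Q \land \lnot Q)  //  \lnot ((P \land P) \to ((Q \lor S) \land (Q \lor Q))), (Q \land \lnot Q).
      branch 2.1 (add ((P \land P) \to ((Q \lor S) \land (Q \lor Q))), \lnot (Q \land \lnot Q)):
        ((P \land P) \to ((Q \lor S) \land (Q \lor Q))): β-rule — branch into \lnot (P \land P)  //  ((Q \lor S) \land (Q \lor Q)).
          branch 2.1.1 (add \lnot (P \land P)):
            \lnot (Q \land \lnot Q): β-rule — branch into \lnot Q  //  \lnot \lnot Q.
              branch 2.1.1.1 (add \lnot Q):
                \lnot (P \land P): β-rule — branch into \lnot P  //  \lnot P.
                  branch 2.1.1.1.1 (add \lnot P):
                    ○ open, literals {P=false, Q=false}.
                  branch 2.1.1.1.2 (add \lnot P):
                    ○ open, literals {P=false, Q=false}.
              branch 2.1.1.2 (add \lnot \lnot Q):
                \lnot (P \land P): β-rule — branch into \lnot P  //  \lnot P.
                  branch 2.1.1.2.1 (add \lnot P):
                    ○ open, literals {P=false, Q=true}.
                  branch 2.1.1.2.2 (add \lnot P):
                    ○ open, literals {P=false, Q=true}.
          branch 2.1.2 (add ((Q \lor S) \land (Q \lor Q))):
            ((Q \lor S) \land (Q \lor Q)): α-rule — add (Q \lor S), (Q \lor Q).
            \lnot (Q \land \lnot Q): β-rule — branch into \lnot Q  //  \lnot \lnot Q.
              branch 2.1.2.1 (add \lnot Q):
                (Q \lor S): β-rule — branch into Q  //  S.
                  branch 2.1.2.1.1 (add Q):
                    × closes — contains both Q and \lnot Q.
                  branch 2.1.2.1.2 (add S):
                    (Q \lor Q): β-rule — branch into Q  //  Q.
                      branch 2.1.2.1.2.1 (add Q):
                        × closes — contains both Q and \lnot Q.
                      branch 2.1.2.1.2.2 (add Q):
                        × closes — contains both Q and \lnot Q.
              branch 2.1.2.2 (add \lnot \lnot Q):
                (Q \lor S): β-rule — branch into Q  //  S.
                  branch 2.1.2.2.1 (add Q):
                    (Q \lor Q): β-rule — branch into Q  //  Q.
                      branch 2.1.2.2.1.1 (add Q):
                        ○ open, literals {Q=true}.
                      branch 2.1.2.2.1.2 (add Q):
                        ○ open, literals {Q=true}.
                  branch 2.1.2.2.2 (add S):
                    (Q \lor Q): β-rule — branch into Q  //  Q.
                      branch 2.1.2.2.2.1 (add Q):
                        ○ open, literals {Q=true, S=true}.
                      branch 2.1.2.2.2.2 (add Q):
                        ○ open, literals {Q=true, S=true}.
      branch 2.2 (add \lnot ((P \land P) \to ((Q \lor S) \land (Q \lor Q))), (Q \land \lnot Q)):
        \lnot ((P \land P) \to ((Q \lor S) \land (Q \lor Q))): α-rule — add (P \land P), \lnot ((Q \lor S) \land (Q \lor Q)).
        (Q \land \lnot Q): α-rule — add Q, \lnot Q.
        × closes — contains both Q and \lnot Q.
4 branches closed, 9 open.
An open branch gives a countermodel: Q=false, R=false (unmentioned atoms arbitrary); under it the original formula is false.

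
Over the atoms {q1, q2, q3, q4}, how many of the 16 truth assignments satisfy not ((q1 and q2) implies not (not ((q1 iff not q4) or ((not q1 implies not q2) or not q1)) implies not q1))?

Initial set: {T not ((q1 and q2) implies not (not ((q1 iff not q4) or ((not q1 implies not q2) or not q1)) implies not q1))}.
T not ((q1 and q2) implies not (not ((q1 iff not q4) or ((not q1 implies not q2) or not q1)) implies not q1)): α-rule — add T (q1 and q2), F not (not ((q1 iff not q4) or ((not q1 implies not q2) or not q1)) implies not q1).
T (q1 and q2): α-rule — add T q1, T q2.
F not (not ((q1 iff not q4) or ((not q1 implies not q2) or not q1)) implies not q1): β-rule — branch into F not ((q1 iff not q4) or ((not q1 implies not q2) or not q1))  //  T not q1.
  branch 1 (add F not ((q1 iff not q4) or ((not q1 implies not q2) or not q1))):
    F not ((q1 iff not q4) or ((not q1 implies not q2) or not q1)): β-rule — branch into T (q1 iff not q4)  //  T ((not q1 implies not q2) or not q1).
      branch 1.1 (add T (q1 iff not q4)):
        T (q1 iff not q4): β-rule — branch into T q1, T not q4  //  F q1, F not q4.
          branch 1.1.1 (add T q1, T not q4):
            ○ open, literals {q1=T, q2=T, q4=F}.
          branch 1.1.2 (add F q1, F not q4):
            × closes — contains both q1 and not q1.
      branch 1.2 (add T ((not q1 implies not q2) or not q1)):
        T ((not q1 implies not q2) or not q1): β-rule — branch into T (not q1 implies not q2)  //  T not q1.
          branch 1.2.1 (add T (not q1 implies not q2)):
            T (not q1 implies not q2): β-rule — branch into F not q1  //  T not q2.
              branch 1.2.1.1 (add F not q1):
                ○ open, literals {q1=T, q2=T}.
              branch 1.2.1.2 (add T not q2):
                × closes — contains both q2 and not q2.
          branch 1.2.2 (add T not q1):
            × closes — contains both q1 and not q1.
  branch 2 (add T not q1):
    × closes — contains both q1 and not q1.
4 branches closed, 2 open.
Each open branch fixes some atoms; the unmentioned ones are free. Counting distinct full assignments: branch {q1=T, q2=T, q4=F} (q3) contributes 2 new; branch {q1=T, q2=T} (q3, q4) contributes 2 new. Total: 4.

4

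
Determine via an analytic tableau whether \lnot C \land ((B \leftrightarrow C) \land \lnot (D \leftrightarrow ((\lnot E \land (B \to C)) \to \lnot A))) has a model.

Satisfiable

Initial set: {(\lnot C \land ((B \leftrightarrow C) \land \lnot (D \leftrightarrow ((\lnot E \land (B \to C)) \to \lnot A))))}.
(\lnot C \land ((B \leftrightarrow C) \land \lnot (D \leftrightarrow ((\lnot E \land (B \to C)) \to \lnot A)))): α-rule — add \lnot C, ((B \leftrightarrow C) \land \lnot (D \leftrightarrow ((\lnot E \land (B \to C)) \to \lnot A))).
((B \leftrightarrow C) \land \lnot (D \leftrightarrow ((\lnot E \land (B \to C)) \to \lnot A))): α-rule — add (B \leftrightarrow C), \lnot (D \leftrightarrow ((\lnot E \land (B \to C)) \to \lnot A)).
(B \leftrightarrow C): β-rule — branch into B, C  //  \lnot B, \lnot C.
  branch 1 (add B, C):
    × closes — contains both C and \lnot C.
  branch 2 (add \lnot B, \lnot C):
    \lnot (D \leftrightarrow ((\lnot E \land (B \to C)) \to \lnot A)): β-rule — branch into D, \lnot ((\lnot E \land (B \to C)) \to \lnot A)  //  \lnot D, ((\lnot E \land (B \to C)) \to \lnot A).
      branch 2.1 (add D, \lnot ((\lnot E \land (B \to C)) \to \lnot A)):
        \lnot ((\lnot E \land (B \to C)) \to \lnot A): α-rule — add (\lnot E \land (B \to C)), \lnot \lnot A.
        (\lnot E \land (B \to C)): α-rule — add \lnot E, (B \to C).
        (B \to C): β-rule — branch into \lnot B  //  C.
          branch 2.1.1 (add \lnot B):
            ○ open, literals {A=T, B=F, C=F, D=T, E=F}.
          branch 2.1.2 (add C):
            × closes — contains both C and \lnot C.
      branch 2.2 (add \lnot D, ((\lnot E \land (B \to C)) \to \lnot A)):
        ((\lnot E \land (B \to C)) \to \lnot A): β-rule — branch into \lnot (\lnot E \land (B \to C))  //  \lnot A.
          branch 2.2.1 (add \lnot (\lnot E \land (B \to C))):
            \lnot (\lnot E \land (B \to C)): β-rule — branch into \lnot \lnot E  //  \lnot (B \to C).
              branch 2.2.1.1 (add \lnot \lnot E):
                ○ open, literals {B=F, C=F, D=F, E=T}.
              branch 2.2.1.2 (add \lnot (B \to C)):
                \lnot (B \to C): α-rule — add B, \lnot C.
                × closes — contains both B and \lnot B.
          branch 2.2.2 (add \lnot A):
            ○ open, literals {A=F, B=F, C=F, D=F}.
3 branches closed, 3 open.
An open branch gives a satisfying assignment: A=T, B=F, C=F, D=T, E=F.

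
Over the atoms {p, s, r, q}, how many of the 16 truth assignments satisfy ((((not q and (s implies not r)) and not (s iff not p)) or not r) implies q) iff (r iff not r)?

Initial set: {(((((not q and (s implies not r)) and not (s iff not p)) or not r) implies q) iff (r iff not r))}.
(((((not q and (s implies not r)) and not (s iff not p)) or not r) implies q) iff (r iff not r)): β-rule — branch into ((((not q and (s implies not r)) and not (s iff not p)) or not r) implies q), (r iff not r)  //  not ((((not q and (s implies not r)) and not (s iff not p)) or not r) implies q), not (r iff not r).
  branch 1 (add ((((not q and (s implies not r)) and not (s iff not p)) or not r) implies q), (r iff not r)):
    ((((not q and (s implies not r)) and not (s iff not p)) or not r) implies q): β-rule — branch into not (((not q and (s implies not r)) and not (s iff not p)) or not r)  //  q.
      branch 1.1 (add not (((not q and (s implies not r)) and not (s iff not p)) or not r)):
        not (((not q and (s implies not r)) and not (s iff not p)) or not r): α-rule — add not ((not q and (s implies not r)) and not (s iff not p)), not not r.
        (r iff not r): β-rule — branch into r, not r  //  not r, not not r.
          branch 1.1.1 (add r, not r):
            × closes — contains both r and not r.
          branch 1.1.2 (add not r, not not r):
            × closes — contains both r and not r.
      branch 1.2 (add q):
        (r iff not r): β-rule — branch into r, not r  //  not r, not not r.
          branch 1.2.1 (add r, not r):
            × closes — contains both r and not r.
          branch 1.2.2 (add not r, not not r):
            × closes — contains both r and not r.
  branch 2 (add not ((((not q and (s implies not r)) and not (s iff not p)) or not r) implies q), not (r iff not r)):
    not ((((not q and (s implies not r)) and not (s iff not p)) or not r) implies q): α-rule — add (((not q and (s implies not r)) and not (s iff not p)) or not r), not q.
    not (r iff not r): β-rule — branch into r, not not r  //  not r, not r.
      branch 2.1 (add r, not not r):
        (((not q and (s implies not r)) and not (s iff not p)) or not r): β-rule — branch into ((not q and (s implies not r)) and not (s iff not p))  //  not r.
          branch 2.1.1 (add ((not q and (s implies not r)) and not (s iff not p))):
            ((not q and (s implies not r)) and not (s iff not p)): α-rule — add (not q and (s implies not r)), not (s iff not p).
            (not q and (s implies not r)): α-rule — add not q, (s implies not r).
            not (s iff not p): β-rule — branch into s, not not p  //  not s, not p.
              branch 2.1.1.1 (add s, not not p):
                (s implies not r): β-rule — branch into not s  //  not r.
                  branch 2.1.1.1.1 (add not s):
                    × closes — contains both s and not s.
                  branch 2.1.1.1.2 (add not r):
                    × closes — contains both r and not r.
              branch 2.1.1.2 (add not s, not p):
                (s implies not r): β-rule — branch into not s  //  not r.
                  branch 2.1.1.2.1 (add not s):
                    ○ open, literals {p=false, q=false, r=true, s=false}.
                  branch 2.1.1.2.2 (add not r):
                    × closes — contains both r and not r.
          branch 2.1.2 (add not r):
            × closes — contains both r and not r.
      branch 2.2 (add not r, not r):
        (((not q and (s implies not r)) and not (s iff not p)) or not r): β-rule — branch into ((not q and (s implies not r)) and not (s iff not p))  //  not r.
          branch 2.2.1 (add ((not q and (s implies not r)) and not (s iff not p))):
            ((not q and (s implies not r)) and not (s iff not p)): α-rule — add (not q and (s implies not r)), not (s iff not p).
            (not q and (s implies not r)): α-rule — add not q, (s implies not r).
            not (s iff not p): β-rule — branch into s, not not p  //  not s, not p.
              branch 2.2.1.1 (add s, not not p):
                (s implies not r): β-rule — branch into not s  //  not r.
                  branch 2.2.1.1.1 (add not s):
                    × closes — contains both s and not s.
                  branch 2.2.1.1.2 (add not r):
                    ○ open, literals {p=true, q=false, r=false, s=true}.
              branch 2.2.1.2 (add not s, not p):
                (s implies not r): β-rule — branch into not s  //  not r.
                  branch 2.2.1.2.1 (add not s):
                    ○ open, literals {p=false, q=false, r=false, s=false}.
                  branch 2.2.1.2.2 (add not r):
                    ○ open, literals {p=false, q=false, r=false, s=false}.
          branch 2.2.2 (add not r):
            ○ open, literals {q=false, r=false}.
9 branches closed, 5 open.
Each open branch fixes some atoms; the unmentioned ones are free. Counting distinct full assignments: branch {p=false, q=false, r=true, s=false} (none free) contributes 1 new; branch {p=true, q=false, r=false, s=true} (none free) contributes 1 new; branch {p=false, q=false, r=false, s=false} (none free) contributes 1 new; branch {p=false, q=false, r=false, s=false} (none free) contributes 0 new; branch {q=false, r=false} (p, s) contributes 2 new. Total: 5.

5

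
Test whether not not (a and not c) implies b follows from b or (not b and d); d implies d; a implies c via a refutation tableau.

Yes

Initial set: {(b or (not b and d)); (d implies d); (a implies c); not (not not (a and not c) implies b)}.
not (not not (a and not c) implies b): α-rule — add not not (a and not c), not b.
not not (a and not c): drop double negation, giving (a and not c).
(a and not c): α-rule — add a, not c.
(b or (not b and d)): β-rule — branch into b  //  (not b and d).
  branch 1 (add b):
    × closes — contains both b and not b.
  branch 2 (add (not b and d)):
    (not b and d): α-rule — add not b, d.
    (d implies d): β-rule — branch into not d  //  d.
      branch 2.1 (add not d):
        × closes — contains both d and not d.
      branch 2.2 (add d):
        (a implies c): β-rule — branch into not a  //  c.
          branch 2.2.1 (add not a):
            × closes — contains both a and not a.
          branch 2.2.2 (add c):
            × closes — contains both c and not c.
All 4 branches close.
Every branch closed, so the premises entail the conclusion.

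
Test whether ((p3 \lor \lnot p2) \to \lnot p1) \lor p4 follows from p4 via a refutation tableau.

Yes

Initial set: {p4; \lnot (((p3 \lor \lnot p2) \to \lnot p1) \lor p4)}.
\lnot (((p3 \lor \lnot p2) \to \lnot p1) \lor p4): α-rule — add \lnot ((p3 \lor \lnot p2) \to \lnot p1), \lnot p4.
× closes — contains both p4 and \lnot p4.
All 1 branch closes.
Every branch closed, so the premises entail the conclusion.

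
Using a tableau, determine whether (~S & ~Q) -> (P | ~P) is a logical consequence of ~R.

Yes

Initial set: {T ~R; F ((~S & ~Q) -> (P | ~P))}.
F ((~S & ~Q) -> (P | ~P)): α-rule — add T (~S & ~Q), F (P | ~P).
T (~S & ~Q): α-rule — add T ~S, T ~Q.
F (P | ~P): α-rule — add F P, F ~P.
× closes — contains both P and ~P.
All 1 branch closes.
Every branch closed, so the premises entail the conclusion.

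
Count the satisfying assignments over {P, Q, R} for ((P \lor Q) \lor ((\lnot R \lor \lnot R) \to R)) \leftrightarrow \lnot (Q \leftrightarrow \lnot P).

3

Initial set: {(((P \lor Q) \lor ((\lnot R \lor \lnot R) \to R)) \leftrightarrow \lnot (Q \leftrightarrow \lnot P))}.
(((P \lor Q) \lor ((\lnot R \lor \lnot R) \to R)) \leftrightarrow \lnot (Q \leftrightarrow \lnot P)): β-rule — branch into ((P \lor Q) \lor ((\lnot R \lor \lnot R) \to R)), \lnot (Q \leftrightarrow \lnot P)  //  \lnot ((P \lor Q) \lor ((\lnot R \lor \lnot R) \to R)), \lnot \lnot (Q \leftrightarrow \lnot P).
  branch 1 (add ((P \lor Q) \lor ((\lnot R \lor \lnot R) \to R)), \lnot (Q \leftrightarrow \lnot P)):
    ((P \lor Q) \lor ((\lnot R \lor \lnot R) \to R)): β-rule — branch into (P \lor Q)  //  ((\lnot R \lor \lnot R) \to R).
      branch 1.1 (add (P \lor Q)):
        \lnot (Q \leftrightarrow \lnot P): β-rule — branch into Q, \lnot \lnot P  //  \lnot Q, \lnot P.
          branch 1.1.1 (add Q, \lnot \lnot P):
            (P \lor Q): β-rule — branch into P  //  Q.
              branch 1.1.1.1 (add P):
                ○ open, literals {P=true, Q=true}.
              branch 1.1.1.2 (add Q):
                ○ open, literals {P=true, Q=true}.
          branch 1.1.2 (add \lnot Q, \lnot P):
            (P \lor Q): β-rule — branch into P  //  Q.
              branch 1.1.2.1 (add P):
                × closes — contains both P and \lnot P.
              branch 1.1.2.2 (add Q):
                × closes — contains both Q and \lnot Q.
      branch 1.2 (add ((\lnot R \lor \lnot R) \to R)):
        \lnot (Q \leftrightarrow \lnot P): β-rule — branch into Q, \lnot \lnot P  //  \lnot Q, \lnot P.
          branch 1.2.1 (add Q, \lnot \lnot P):
            ((\lnot R \lor \lnot R) \to R): β-rule — branch into \lnot (\lnot R \lor \lnot R)  //  R.
              branch 1.2.1.1 (add \lnot (\lnot R \lor \lnot R)):
                \lnot (\lnot R \lor \lnot R): α-rule — add \lnot \lnot R, \lnot \lnot R.
                ○ open, literals {P=true, Q=true, R=true}.
              branch 1.2.1.2 (add R):
                ○ open, literals {P=true, Q=true, R=true}.
          branch 1.2.2 (add \lnot Q, \lnot P):
            ((\lnot R \lor \lnot R) \to R): β-rule — branch into \lnot (\lnot R \lor \lnot R)  //  R.
              branch 1.2.2.1 (add \lnot (\lnot R \lor \lnot R)):
                \lnot (\lnot R \lor \lnot R): α-rule — add \lnot \lnot R, \lnot \lnot R.
                ○ open, literals {P=false, Q=false, R=true}.
              branch 1.2.2.2 (add R):
                ○ open, literals {P=false, Q=false, R=true}.
  branch 2 (add \lnot ((P \lor Q) \lor ((\lnot R \lor \lnot R) \to R)), \lnot \lnot (Q \leftrightarrow \lnot P)):
    \lnot ((P \lor Q) \lor ((\lnot R \lor \lnot R) \to R)): α-rule — add \lnot (P \lor Q), \lnot ((\lnot R \lor \lnot R) \to R).
    \lnot (P \lor Q): α-rule — add \lnot P, \lnot Q.
    \lnot ((\lnot R \lor \lnot R) \to R): α-rule — add (\lnot R \lor \lnot R), \lnot R.
    \lnot \lnot (Q \leftrightarrow \lnot P): β-rule — branch into Q, \lnot P  //  \lnot Q, \lnot \lnot P.
      branch 2.1 (add Q, \lnot P):
        × closes — contains both Q and \lnot Q.
      branch 2.2 (add \lnot Q, \lnot \lnot P):
        × closes — contains both P and \lnot P.
4 branches closed, 6 open.
Each open branch fixes some atoms; the unmentioned ones are free. Counting distinct full assignments: branch {P=true, Q=true} (R) contributes 2 new; branch {P=true, Q=true} (R) contributes 0 new; branch {P=true, Q=true, R=true} (none free) contributes 0 new; branch {P=true, Q=true, R=true} (none free) contributes 0 new; branch {P=false, Q=false, R=true} (none free) contributes 1 new; branch {P=false, Q=false, R=true} (none free) contributes 0 new. Total: 3.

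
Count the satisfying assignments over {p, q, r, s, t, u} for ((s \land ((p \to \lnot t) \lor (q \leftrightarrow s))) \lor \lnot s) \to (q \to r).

Initial set: {(((s \land ((p \to \lnot t) \lor (q \leftrightarrow s))) \lor \lnot s) \to (q \to r))}.
(((s \land ((p \to \lnot t) \lor (q \leftrightarrow s))) \lor \lnot s) \to (q \to r)): β-rule — branch into \lnot ((s \land ((p \to \lnot t) \lor (q \leftrightarrow s))) \lor \lnot s)  //  (q \to r).
  branch 1 (add \lnot ((s \land ((p \to \lnot t) \lor (q \leftrightarrow s))) \lor \lnot s)):
    \lnot ((s \land ((p \to \lnot t) \lor (q \leftrightarrow s))) \lor \lnot s): α-rule — add \lnot (s \land ((p \to \lnot t) \lor (q \leftrightarrow s))), \lnot \lnot s.
    \lnot (s \land ((p \to \lnot t) \lor (q \leftrightarrow s))): β-rule — branch into \lnot s  //  \lnot ((p \to \lnot t) \lor (q \leftrightarrow s)).
      branch 1.1 (add \lnot s):
        × closes — contains both s and \lnot s.
      branch 1.2 (add \lnot ((p \to \lnot t) \lor (q \leftrightarrow s))):
        \lnot ((p \to \lnot t) \lor (q \leftrightarrow s)): α-rule — add \lnot (p \to \lnot t), \lnot (q \leftrightarrow s).
        \lnot (p \to \lnot t): α-rule — add p, \lnot \lnot t.
        \lnot (q \leftrightarrow s): β-rule — branch into q, \lnot s  //  \lnot q, s.
          branch 1.2.1 (add q, \lnot s):
            × closes — contains both s and \lnot s.
          branch 1.2.2 (add \lnot q, s):
            ○ open, literals {p=1, q=0, s=1, t=1}.
  branch 2 (add (q \to r)):
    (q \to r): β-rule — branch into \lnot q  //  r.
      branch 2.1 (add \lnot q):
        ○ open, literals {q=0}.
      branch 2.2 (add r):
        ○ open, literals {r=1}.
2 branches closed, 3 open.
Each open branch fixes some atoms; the unmentioned ones are free. Counting distinct full assignments: branch {p=1, q=0, s=1, t=1} (r, u) contributes 4 new; branch {q=0} (p, r, s, t, u) contributes 28 new; branch {r=1} (p, q, s, t, u) contributes 16 new. Total: 48.

48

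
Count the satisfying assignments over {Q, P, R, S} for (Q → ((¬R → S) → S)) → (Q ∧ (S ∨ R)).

6

Initial set: {((Q → ((¬R → S) → S)) → (Q ∧ (S ∨ R)))}.
((Q → ((¬R → S) → S)) → (Q ∧ (S ∨ R))): β-rule — branch into ¬(Q → ((¬R → S) → S))  //  (Q ∧ (S ∨ R)).
  branch 1 (add ¬(Q → ((¬R → S) → S))):
    ¬(Q → ((¬R → S) → S)): α-rule — add Q, ¬((¬R → S) → S).
    ¬((¬R → S) → S): α-rule — add (¬R → S), ¬S.
    (¬R → S): β-rule — branch into ¬¬R  //  S.
      branch 1.1 (add ¬¬R):
        ○ open, literals {Q=true, R=true, S=false}.
      branch 1.2 (add S):
        × closes — contains both S and ¬S.
  branch 2 (add (Q ∧ (S ∨ R))):
    (Q ∧ (S ∨ R)): α-rule — add Q, (S ∨ R).
    (S ∨ R): β-rule — branch into S  //  R.
      branch 2.1 (add S):
        ○ open, literals {Q=true, S=true}.
      branch 2.2 (add R):
        ○ open, literals {Q=true, R=true}.
1 branch closed, 3 open.
Each open branch fixes some atoms; the unmentioned ones are free. Counting distinct full assignments: branch {Q=true, R=true, S=false} (P) contributes 2 new; branch {Q=true, S=true} (P, R) contributes 4 new; branch {Q=true, R=true} (P, S) contributes 0 new. Total: 6.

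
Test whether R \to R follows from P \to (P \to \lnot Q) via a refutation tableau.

Initial set: {(P \to (P \to \lnot Q)); \lnot (R \to R)}.
\lnot (R \to R): α-rule — add R, \lnot R.
× closes — contains both R and \lnot R.
All 1 branch closes.
Every branch closed, so the premises entail the conclusion.

Yes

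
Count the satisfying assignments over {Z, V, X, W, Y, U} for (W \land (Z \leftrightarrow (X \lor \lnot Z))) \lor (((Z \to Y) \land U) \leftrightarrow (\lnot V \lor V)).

Initial set: {T ((W \land (Z \leftrightarrow (X \lor \lnot Z))) \lor (((Z \to Y) \land U) \leftrightarrow (\lnot V \lor V)))}.
T ((W \land (Z \leftrightarrow (X \lor \lnot Z))) \lor (((Z \to Y) \land U) \leftrightarrow (\lnot V \lor V))): β-rule — branch into T (W \land (Z \leftrightarrow (X \lor \lnot Z)))  //  T (((Z \to Y) \land U) \leftrightarrow (\lnot V \lor V)).
  branch 1 (add T (W \land (Z \leftrightarrow (X \lor \lnot Z)))):
    T (W \land (Z \leftrightarrow (X \lor \lnot Z))): α-rule — add T W, T (Z \leftrightarrow (X \lor \lnot Z)).
    T (Z \leftrightarrow (X \lor \lnot Z)): β-rule — branch into T Z, T (X \lor \lnot Z)  //  F Z, F (X \lor \lnot Z).
      branch 1.1 (add T Z, T (X \lor \lnot Z)):
        T (X \lor \lnot Z): β-rule — branch into T X  //  T \lnot Z.
          branch 1.1.1 (add T X):
            ○ open, literals {W=true, X=true, Z=true}.
          branch 1.1.2 (add T \lnot Z):
            × closes — contains both Z and \lnot Z.
      branch 1.2 (add F Z, F (X \lor \lnot Z)):
        F (X \lor \lnot Z): α-rule — add F X, F \lnot Z.
        × closes — contains both Z and \lnot Z.
  branch 2 (add T (((Z \to Y) \land U) \leftrightarrow (\lnot V \lor V))):
    T (((Z \to Y) \land U) \leftrightarrow (\lnot V \lor V)): β-rule — branch into T ((Z \to Y) \land U), T (\lnot V \lor V)  //  F ((Z \to Y) \land U), F (\lnot V \lor V).
      branch 2.1 (add T ((Z \to Y) \land U), T (\lnot V \lor V)):
        T ((Z \to Y) \land U): α-rule — add T (Z \to Y), T U.
        T (\lnot V \lor V): β-rule — branch into T \lnot V  //  T V.
          branch 2.1.1 (add T \lnot V):
            T (Z \to Y): β-rule — branch into F Z  //  T Y.
              branch 2.1.1.1 (add F Z):
                ○ open, literals {U=true, V=false, Z=false}.
              branch 2.1.1.2 (add T Y):
                ○ open, literals {U=true, V=false, Y=true}.
          branch 2.1.2 (add T V):
            T (Z \to Y): β-rule — branch into F Z  //  T Y.
              branch 2.1.2.1 (add F Z):
                ○ open, literals {U=true, V=true, Z=false}.
              branch 2.1.2.2 (add T Y):
                ○ open, literals {U=true, V=true, Y=true}.
      branch 2.2 (add F ((Z \to Y) \land U), F (\lnot V \lor V)):
        F (\lnot V \lor V): α-rule — add F \lnot V, F V.
        × closes — contains both V and \lnot V.
3 branches closed, 5 open.
Each open branch fixes some atoms; the unmentioned ones are free. Counting distinct full assignments: branch {W=true, X=true, Z=true} (V, Y, U) contributes 8 new; branch {U=true, V=false, Z=false} (X, W, Y) contributes 8 new; branch {U=true, V=false, Y=true} (Z, X, W) contributes 3 new; branch {U=true, V=true, Z=false} (X, W, Y) contributes 8 new; branch {U=true, V=true, Y=true} (Z, X, W) contributes 3 new. Total: 30.

30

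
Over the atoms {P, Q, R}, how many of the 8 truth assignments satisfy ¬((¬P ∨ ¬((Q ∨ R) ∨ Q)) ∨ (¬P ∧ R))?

Initial set: {T ¬((¬P ∨ ¬((Q ∨ R) ∨ Q)) ∨ (¬P ∧ R))}.
T ¬((¬P ∨ ¬((Q ∨ R) ∨ Q)) ∨ (¬P ∧ R)): α-rule — add F (¬P ∨ ¬((Q ∨ R) ∨ Q)), F (¬P ∧ R).
F (¬P ∨ ¬((Q ∨ R) ∨ Q)): α-rule — add F ¬P, F ¬((Q ∨ R) ∨ Q).
F (¬P ∧ R): β-rule — branch into F ¬P  //  F R.
  branch 1 (add F ¬P):
    F ¬((Q ∨ R) ∨ Q): β-rule — branch into T (Q ∨ R)  //  T Q.
      branch 1.1 (add T (Q ∨ R)):
        T (Q ∨ R): β-rule — branch into T Q  //  T R.
          branch 1.1.1 (add T Q):
            ○ open, literals {P=T, Q=T}.
          branch 1.1.2 (add T R):
            ○ open, literals {P=T, R=T}.
      branch 1.2 (add T Q):
        ○ open, literals {P=T, Q=T}.
  branch 2 (add F R):
    F ¬((Q ∨ R) ∨ Q): β-rule — branch into T (Q ∨ R)  //  T Q.
      branch 2.1 (add T (Q ∨ R)):
        T (Q ∨ R): β-rule — branch into T Q  //  T R.
          branch 2.1.1 (add T Q):
            ○ open, literals {P=T, Q=T, R=F}.
          branch 2.1.2 (add T R):
            × closes — contains both R and ¬R.
      branch 2.2 (add T Q):
        ○ open, literals {P=T, Q=T, R=F}.
1 branch closed, 5 open.
Each open branch fixes some atoms; the unmentioned ones are free. Counting distinct full assignments: branch {P=T, Q=T} (R) contributes 2 new; branch {P=T, R=T} (Q) contributes 1 new; branch {P=T, Q=T} (R) contributes 0 new; branch {P=T, Q=T, R=F} (none free) contributes 0 new; branch {P=T, Q=T, R=F} (none free) contributes 0 new. Total: 3.

3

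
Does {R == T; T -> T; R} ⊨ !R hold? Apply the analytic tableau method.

No

Initial set: {(R == T); (T -> T); R; !!R}.
(R == T): β-rule — branch into R, T  //  !R, !T.
  branch 1 (add R, T):
    (T -> T): β-rule — branch into !T  //  T.
      branch 1.1 (add !T):
        × closes — contains both T and !T.
      branch 1.2 (add T):
        ○ open, literals {R=T, T=T}.
  branch 2 (add !R, !T):
    × closes — contains both R and !R.
2 branches closed, 1 open.
An open branch gives a countermodel: R=T, T=T (unmentioned atoms arbitrary); the premises hold there but the conclusion fails.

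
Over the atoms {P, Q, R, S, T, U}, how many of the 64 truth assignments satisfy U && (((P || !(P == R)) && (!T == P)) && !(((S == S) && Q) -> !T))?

2

Initial set: {(U && (((P || !(P == R)) && (!T == P)) && !(((S == S) && Q) -> !T)))}.
(U && (((P || !(P == R)) && (!T == P)) && !(((S == S) && Q) -> !T))): α-rule — add U, (((P || !(P == R)) && (!T == P)) && !(((S == S) && Q) -> !T)).
(((P || !(P == R)) && (!T == P)) && !(((S == S) && Q) -> !T)): α-rule — add ((P || !(P == R)) && (!T == P)), !(((S == S) && Q) -> !T).
((P || !(P == R)) && (!T == P)): α-rule — add (P || !(P == R)), (!T == P).
!(((S == S) && Q) -> !T): α-rule — add ((S == S) && Q), !!T.
((S == S) && Q): α-rule — add (S == S), Q.
(P || !(P == R)): β-rule — branch into P  //  !(P == R).
  branch 1 (add P):
    (!T == P): β-rule — branch into !T, P  //  !!T, !P.
      branch 1.1 (add !T, P):
        × closes — contains both T and !T.
      branch 1.2 (add !!T, !P):
        × closes — contains both P and !P.
  branch 2 (add !(P == R)):
    (!T == P): β-rule — branch into !T, P  //  !!T, !P.
      branch 2.1 (add !T, P):
        × closes — contains both T and !T.
      branch 2.2 (add !!T, !P):
        (S == S): β-rule — branch into S, S  //  !S, !S.
          branch 2.2.1 (add S, S):
            !(P == R): β-rule — branch into P, !R  //  !P, R.
              branch 2.2.1.1 (add P, !R):
                × closes — contains both P and !P.
              branch 2.2.1.2 (add !P, R):
                ○ open, literals {P=false, Q=true, R=true, S=true, T=true, U=true}.
          branch 2.2.2 (add !S, !S):
            !(P == R): β-rule — branch into P, !R  //  !P, R.
              branch 2.2.2.1 (add P, !R):
                × closes — contains both P and !P.
              branch 2.2.2.2 (add !P, R):
                ○ open, literals {P=false, Q=true, R=true, S=false, T=true, U=true}.
5 branches closed, 2 open.
Each open branch fixes some atoms; the unmentioned ones are free. Counting distinct full assignments: branch {P=false, Q=true, R=true, S=true, T=true, U=true} (none free) contributes 1 new; branch {P=false, Q=true, R=true, S=false, T=true, U=true} (none free) contributes 1 new. Total: 2.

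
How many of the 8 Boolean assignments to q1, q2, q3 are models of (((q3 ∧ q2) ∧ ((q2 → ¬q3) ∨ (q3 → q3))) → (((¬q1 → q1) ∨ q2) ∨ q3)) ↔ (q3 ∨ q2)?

Initial set: {((((q3 ∧ q2) ∧ ((q2 → ¬q3) ∨ (q3 → q3))) → (((¬q1 → q1) ∨ q2) ∨ q3)) ↔ (q3 ∨ q2))}.
((((q3 ∧ q2) ∧ ((q2 → ¬q3) ∨ (q3 → q3))) → (((¬q1 → q1) ∨ q2) ∨ q3)) ↔ (q3 ∨ q2)): β-rule — branch into (((q3 ∧ q2) ∧ ((q2 → ¬q3) ∨ (q3 → q3))) → (((¬q1 → q1) ∨ q2) ∨ q3)), (q3 ∨ q2)  //  ¬(((q3 ∧ q2) ∧ ((q2 → ¬q3) ∨ (q3 → q3))) → (((¬q1 → q1) ∨ q2) ∨ q3)), ¬(q3 ∨ q2).
  branch 1 (add (((q3 ∧ q2) ∧ ((q2 → ¬q3) ∨ (q3 → q3))) → (((¬q1 → q1) ∨ q2) ∨ q3)), (q3 ∨ q2)):
    (((q3 ∧ q2) ∧ ((q2 → ¬q3) ∨ (q3 → q3))) → (((¬q1 → q1) ∨ q2) ∨ q3)): β-rule — branch into ¬((q3 ∧ q2) ∧ ((q2 → ¬q3) ∨ (q3 → q3)))  //  (((¬q1 → q1) ∨ q2) ∨ q3).
      branch 1.1 (add ¬((q3 ∧ q2) ∧ ((q2 → ¬q3) ∨ (q3 → q3)))):
        (q3 ∨ q2): β-rule — branch into q3  //  q2.
          branch 1.1.1 (add q3):
            ¬((q3 ∧ q2) ∧ ((q2 → ¬q3) ∨ (q3 → q3))): β-rule — branch into ¬(q3 ∧ q2)  //  ¬((q2 → ¬q3) ∨ (q3 → q3)).
              branch 1.1.1.1 (add ¬(q3 ∧ q2)):
                ¬(q3 ∧ q2): β-rule — branch into ¬q3  //  ¬q2.
                  branch 1.1.1.1.1 (add ¬q3):
                    × closes — contains both q3 and ¬q3.
                  branch 1.1.1.1.2 (add ¬q2):
                    ○ open, literals {q2=false, q3=true}.
              branch 1.1.1.2 (add ¬((q2 → ¬q3) ∨ (q3 → q3))):
                ¬((q2 → ¬q3) ∨ (q3 → q3)): α-rule — add ¬(q2 → ¬q3), ¬(q3 → q3).
                ¬(q2 → ¬q3): α-rule — add q2, ¬¬q3.
                ¬(q3 → q3): α-rule — add q3, ¬q3.
                × closes — contains both q3 and ¬q3.
          branch 1.1.2 (add q2):
            ¬((q3 ∧ q2) ∧ ((q2 → ¬q3) ∨ (q3 → q3))): β-rule — branch into ¬(q3 ∧ q2)  //  ¬((q2 → ¬q3) ∨ (q3 → q3)).
              branch 1.1.2.1 (add ¬(q3 ∧ q2)):
                ¬(q3 ∧ q2): β-rule — branch into ¬q3  //  ¬q2.
                  branch 1.1.2.1.1 (add ¬q3):
                    ○ open, literals {q2=true, q3=false}.
                  branch 1.1.2.1.2 (add ¬q2):
                    × closes — contains both q2 and ¬q2.
              branch 1.1.2.2 (add ¬((q2 → ¬q3) ∨ (q3 → q3))):
                ¬((q2 → ¬q3) ∨ (q3 → q3)): α-rule — add ¬(q2 → ¬q3), ¬(q3 → q3).
                ¬(q2 → ¬q3): α-rule — add q2, ¬¬q3.
                ¬(q3 → q3): α-rule — add q3, ¬q3.
                × closes — contains both q3 and ¬q3.
      branch 1.2 (add (((¬q1 → q1) ∨ q2) ∨ q3)):
        (q3 ∨ q2): β-rule — branch into q3  //  q2.
          branch 1.2.1 (add q3):
            (((¬q1 → q1) ∨ q2) ∨ q3): β-rule — branch into ((¬q1 → q1) ∨ q2)  //  q3.
              branch 1.2.1.1 (add ((¬q1 → q1) ∨ q2)):
                ((¬q1 → q1) ∨ q2): β-rule — branch into (¬q1 → q1)  //  q2.
                  branch 1.2.1.1.1 (add (¬q1 → q1)):
                    (¬q1 → q1): β-rule — branch into ¬¬q1  //  q1.
                      branch 1.2.1.1.1.1 (add ¬¬q1):
                        ○ open, literals {q1=true, q3=true}.
                      branch 1.2.1.1.1.2 (add q1):
                        ○ open, literals {q1=true, q3=true}.
                  branch 1.2.1.1.2 (add q2):
                    ○ open, literals {q2=true, q3=true}.
              branch 1.2.1.2 (add q3):
                ○ open, literals {q3=true}.
          branch 1.2.2 (add q2):
            (((¬q1 → q1) ∨ q2) ∨ q3): β-rule — branch into ((¬q1 → q1) ∨ q2)  //  q3.
              branch 1.2.2.1 (add ((¬q1 → q1) ∨ q2)):
                ((¬q1 → q1) ∨ q2): β-rule — branch into (¬q1 → q1)  //  q2.
                  branch 1.2.2.1.1 (add (¬q1 → q1)):
                    (¬q1 → q1): β-rule — branch into ¬¬q1  //  q1.
                      branch 1.2.2.1.1.1 (add ¬¬q1):
                        ○ open, literals {q1=true, q2=true}.
                      branch 1.2.2.1.1.2 (add q1):
                        ○ open, literals {q1=true, q2=true}.
                  branch 1.2.2.1.2 (add q2):
                    ○ open, literals {q2=true}.
              branch 1.2.2.2 (add q3):
                ○ open, literals {q2=true, q3=true}.
  branch 2 (add ¬(((q3 ∧ q2) ∧ ((q2 → ¬q3) ∨ (q3 → q3))) → (((¬q1 → q1) ∨ q2) ∨ q3)), ¬(q3 ∨ q2)):
    ¬(((q3 ∧ q2) ∧ ((q2 → ¬q3) ∨ (q3 → q3))) → (((¬q1 → q1) ∨ q2) ∨ q3)): α-rule — add ((q3 ∧ q2) ∧ ((q2 → ¬q3) ∨ (q3 → q3))), ¬(((¬q1 → q1) ∨ q2) ∨ q3).
    ¬(q3 ∨ q2): α-rule — add ¬q3, ¬q2.
    ((q3 ∧ q2) ∧ ((q2 → ¬q3) ∨ (q3 → q3))): α-rule — add (q3 ∧ q2), ((q2 → ¬q3) ∨ (q3 → q3)).
    ¬(((¬q1 → q1) ∨ q2) ∨ q3): α-rule — add ¬((¬q1 → q1) ∨ q2), ¬q3.
    (q3 ∧ q2): α-rule — add q3, q2.
    × closes — contains both q3 and ¬q3.
5 branches closed, 10 open.
Each open branch fixes some atoms; the unmentioned ones are free. Counting distinct full assignments: branch {q2=false, q3=true} (q1) contributes 2 new; branch {q2=true, q3=false} (q1) contributes 2 new; branch {q1=true, q3=true} (q2) contributes 1 new; branch {q1=true, q3=true} (q2) contributes 0 new; branch {q2=true, q3=true} (q1) contributes 1 new; branch {q3=true} (q1, q2) contributes 0 new; branch {q1=true, q2=true} (q3) contributes 0 new; branch {q1=true, q2=true} (q3) contributes 0 new; branch {q2=true} (q1, q3) contributes 0 new; branch {q2=true, q3=true} (q1) contributes 0 new. Total: 6.

6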